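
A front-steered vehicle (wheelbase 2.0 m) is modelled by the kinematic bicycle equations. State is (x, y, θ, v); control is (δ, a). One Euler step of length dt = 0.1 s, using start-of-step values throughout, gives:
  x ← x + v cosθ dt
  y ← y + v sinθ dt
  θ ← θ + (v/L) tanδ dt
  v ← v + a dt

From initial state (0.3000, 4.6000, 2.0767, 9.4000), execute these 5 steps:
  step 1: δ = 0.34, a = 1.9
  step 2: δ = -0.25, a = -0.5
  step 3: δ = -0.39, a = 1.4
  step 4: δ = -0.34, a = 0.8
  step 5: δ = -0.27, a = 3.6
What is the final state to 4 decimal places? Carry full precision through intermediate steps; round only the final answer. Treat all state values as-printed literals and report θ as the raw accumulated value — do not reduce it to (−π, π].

after step 1 (δ=0.34, a=1.9): (-0.155522, 5.422253, 2.242956, 9.590000)
after step 2 (δ=-0.25, a=-0.5): (-0.752670, 6.172650, 2.120520, 9.540000)
after step 3 (δ=-0.39, a=1.4): (-1.251089, 6.986096, 1.924447, 9.680000)
after step 4 (δ=-0.34, a=0.8): (-1.586331, 7.894191, 1.753238, 9.760000)
after step 5 (δ=-0.27, a=3.6): (-1.763408, 8.853993, 1.618180, 10.120000)

(-1.7634, 8.8540, 1.6182, 10.1200)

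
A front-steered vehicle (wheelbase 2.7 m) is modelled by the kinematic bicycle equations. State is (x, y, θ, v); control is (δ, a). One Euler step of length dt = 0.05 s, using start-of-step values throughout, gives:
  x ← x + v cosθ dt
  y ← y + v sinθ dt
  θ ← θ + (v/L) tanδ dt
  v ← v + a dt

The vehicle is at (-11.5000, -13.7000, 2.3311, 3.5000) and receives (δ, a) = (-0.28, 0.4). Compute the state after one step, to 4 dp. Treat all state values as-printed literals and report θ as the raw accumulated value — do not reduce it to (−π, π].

(-11.6206, -13.5732, 2.3125, 3.5200)

x' = -11.5000 + 3.5000·cos(2.3311)·0.05 = -11.6206
y' = -13.7000 + 3.5000·sin(2.3311)·0.05 = -13.5732
θ' = 2.3311 + (3.5000/2.7)·tan(-0.28)·0.05 = 2.3125
v' = 3.5000 + 0.4000·0.05 = 3.5200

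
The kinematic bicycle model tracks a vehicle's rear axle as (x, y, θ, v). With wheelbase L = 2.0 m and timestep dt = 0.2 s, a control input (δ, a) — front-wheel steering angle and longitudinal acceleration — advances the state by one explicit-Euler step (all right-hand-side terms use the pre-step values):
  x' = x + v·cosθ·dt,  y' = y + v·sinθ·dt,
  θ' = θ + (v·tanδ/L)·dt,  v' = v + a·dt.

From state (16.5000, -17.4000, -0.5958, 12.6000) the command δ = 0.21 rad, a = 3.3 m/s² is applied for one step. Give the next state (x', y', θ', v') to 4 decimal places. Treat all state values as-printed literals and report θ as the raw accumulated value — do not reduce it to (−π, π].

(18.5858, -18.8142, -0.3272, 13.2600)

x' = 16.5000 + 12.6000·cos(-0.5958)·0.2 = 18.5858
y' = -17.4000 + 12.6000·sin(-0.5958)·0.2 = -18.8142
θ' = -0.5958 + (12.6000/2.0)·tan(0.21)·0.2 = -0.3272
v' = 12.6000 + 3.3000·0.2 = 13.2600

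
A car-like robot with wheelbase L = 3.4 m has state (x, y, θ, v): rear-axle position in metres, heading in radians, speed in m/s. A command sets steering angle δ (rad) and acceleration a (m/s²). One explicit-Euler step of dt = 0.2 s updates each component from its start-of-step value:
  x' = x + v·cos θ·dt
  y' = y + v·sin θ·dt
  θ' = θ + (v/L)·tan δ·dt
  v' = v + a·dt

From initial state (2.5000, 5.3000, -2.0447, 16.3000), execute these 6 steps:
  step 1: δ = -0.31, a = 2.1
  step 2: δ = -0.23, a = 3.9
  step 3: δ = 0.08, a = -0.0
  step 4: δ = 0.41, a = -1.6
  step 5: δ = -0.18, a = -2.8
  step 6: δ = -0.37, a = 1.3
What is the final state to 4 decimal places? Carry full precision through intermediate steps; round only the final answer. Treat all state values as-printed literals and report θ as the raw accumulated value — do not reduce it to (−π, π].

(-10.7543, -9.5896, -2.6153, 16.8800)

after step 1 (δ=-0.31, a=2.1): (1.012256, 2.399273, -2.351838, 16.720000)
after step 2 (δ=-0.23, a=3.9): (-1.341984, 0.024428, -2.582124, 17.500000)
after step 3 (δ=0.08, a=-0.0): (-4.308366, -1.833146, -2.499595, 17.500000)
after step 4 (δ=0.41, a=-1.6): (-7.111520, -3.928933, -2.052181, 17.180000)
after step 5 (δ=-0.18, a=-2.8): (-8.702412, -6.974448, -2.236077, 16.620000)
after step 6 (δ=-0.37, a=1.3): (-10.754251, -9.589584, -2.615270, 16.880000)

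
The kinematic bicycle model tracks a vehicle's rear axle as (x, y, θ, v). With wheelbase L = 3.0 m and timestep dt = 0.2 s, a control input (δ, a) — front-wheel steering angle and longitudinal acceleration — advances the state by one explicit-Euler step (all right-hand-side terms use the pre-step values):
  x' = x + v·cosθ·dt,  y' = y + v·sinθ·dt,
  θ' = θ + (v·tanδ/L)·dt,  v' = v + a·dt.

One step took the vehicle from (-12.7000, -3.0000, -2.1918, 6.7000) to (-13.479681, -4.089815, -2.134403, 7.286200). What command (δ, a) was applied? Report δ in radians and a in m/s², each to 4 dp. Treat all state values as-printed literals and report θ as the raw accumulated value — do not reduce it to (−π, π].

δ = 0.1278, a = 2.9310

a = (v'−v)/dt = (0.586200)/0.2 = 2.9310
Δθ = θ'−θ = 0.057397;  (v·dt/L) = 6.7000·0.2/3.0 = 0.446667
tan δ = Δθ·L/(v·dt) = 0.128501  →  δ = 0.1278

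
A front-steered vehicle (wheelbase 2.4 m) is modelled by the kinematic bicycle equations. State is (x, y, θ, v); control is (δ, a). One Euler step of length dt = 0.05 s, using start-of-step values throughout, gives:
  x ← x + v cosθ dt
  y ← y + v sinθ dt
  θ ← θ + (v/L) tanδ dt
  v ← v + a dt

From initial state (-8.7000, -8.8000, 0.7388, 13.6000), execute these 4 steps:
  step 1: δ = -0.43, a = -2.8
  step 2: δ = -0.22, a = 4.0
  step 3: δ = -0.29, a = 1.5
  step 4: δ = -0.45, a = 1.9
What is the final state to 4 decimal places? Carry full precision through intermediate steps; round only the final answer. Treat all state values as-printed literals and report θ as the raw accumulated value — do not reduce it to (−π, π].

after step 1 (δ=-0.43, a=-2.8): (-8.197292, -8.342087, 0.608857, 13.460000)
after step 2 (δ=-0.22, a=4.0): (-7.645228, -7.957178, 0.546151, 13.660000)
after step 3 (δ=-0.29, a=1.5): (-7.061584, -7.602426, 0.461227, 13.735000)
after step 4 (δ=-0.45, a=1.9): (-6.446595, -7.296790, 0.323003, 13.830000)

(-6.4466, -7.2968, 0.3230, 13.8300)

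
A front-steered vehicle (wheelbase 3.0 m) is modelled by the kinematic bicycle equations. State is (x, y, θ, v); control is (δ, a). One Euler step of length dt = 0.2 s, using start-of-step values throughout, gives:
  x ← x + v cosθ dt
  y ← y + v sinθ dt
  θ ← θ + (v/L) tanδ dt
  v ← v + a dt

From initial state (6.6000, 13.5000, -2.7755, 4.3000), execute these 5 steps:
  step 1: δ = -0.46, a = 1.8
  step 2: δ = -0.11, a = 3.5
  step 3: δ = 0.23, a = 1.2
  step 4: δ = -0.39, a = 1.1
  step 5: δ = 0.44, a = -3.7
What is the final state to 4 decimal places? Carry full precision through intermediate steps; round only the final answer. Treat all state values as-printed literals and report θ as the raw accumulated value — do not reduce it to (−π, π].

(1.6015, 12.3411, -2.8390, 5.0800)

after step 1 (δ=-0.46, a=1.8): (5.796989, 13.192146, -2.917529, 4.660000)
after step 2 (δ=-0.11, a=3.5): (4.888287, 12.985061, -2.951840, 5.360000)
after step 3 (δ=0.23, a=1.2): (3.835528, 12.782865, -2.868173, 5.600000)
after step 4 (δ=-0.39, a=1.1): (2.757133, 12.480437, -3.021634, 5.820000)
after step 5 (δ=0.44, a=-3.7): (1.601498, 12.341140, -2.838971, 5.080000)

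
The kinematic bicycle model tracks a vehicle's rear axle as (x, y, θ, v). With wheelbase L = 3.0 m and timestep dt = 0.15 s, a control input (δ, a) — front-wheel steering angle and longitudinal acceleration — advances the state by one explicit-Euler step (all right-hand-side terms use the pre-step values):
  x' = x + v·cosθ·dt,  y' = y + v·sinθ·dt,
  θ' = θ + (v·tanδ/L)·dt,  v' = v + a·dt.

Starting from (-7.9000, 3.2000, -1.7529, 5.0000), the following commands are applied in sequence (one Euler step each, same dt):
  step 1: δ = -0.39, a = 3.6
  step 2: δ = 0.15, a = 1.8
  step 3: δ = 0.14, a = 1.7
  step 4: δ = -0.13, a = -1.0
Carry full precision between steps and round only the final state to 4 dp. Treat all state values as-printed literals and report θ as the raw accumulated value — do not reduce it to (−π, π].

(-8.6616, -0.0722, -1.8125, 5.9150)

after step 1 (δ=-0.39, a=3.6): (-8.035824, 2.462401, -1.855664, 5.540000)
after step 2 (δ=0.15, a=1.8): (-8.269360, 1.664892, -1.813799, 5.810000)
after step 3 (δ=0.14, a=1.7): (-8.479059, 0.818996, -1.772861, 6.065000)
after step 4 (δ=-0.13, a=-1.0): (-8.661640, -0.072244, -1.812508, 5.915000)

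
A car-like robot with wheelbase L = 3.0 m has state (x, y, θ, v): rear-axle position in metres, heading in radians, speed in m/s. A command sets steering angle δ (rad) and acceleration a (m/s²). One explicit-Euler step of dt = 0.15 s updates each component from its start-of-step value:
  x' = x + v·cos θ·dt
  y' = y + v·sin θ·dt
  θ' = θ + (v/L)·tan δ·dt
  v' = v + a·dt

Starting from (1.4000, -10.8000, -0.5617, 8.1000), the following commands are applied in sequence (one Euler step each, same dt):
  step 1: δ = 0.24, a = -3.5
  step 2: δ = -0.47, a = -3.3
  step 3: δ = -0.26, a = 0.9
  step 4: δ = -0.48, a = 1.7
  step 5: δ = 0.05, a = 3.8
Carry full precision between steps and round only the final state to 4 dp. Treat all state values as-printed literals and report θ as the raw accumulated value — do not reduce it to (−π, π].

after step 1 (δ=0.24, a=-3.5): (2.428316, -11.447140, -0.462590, 7.575000)
after step 2 (δ=-0.47, a=-3.3): (3.445146, -11.954211, -0.654982, 7.080000)
after step 3 (δ=-0.26, a=0.9): (4.287375, -12.601123, -0.749153, 7.215000)
after step 4 (δ=-0.48, a=1.7): (5.079869, -13.338156, -0.936964, 7.470000)
after step 5 (δ=0.05, a=3.8): (5.743471, -14.241014, -0.918273, 8.040000)

(5.7435, -14.2410, -0.9183, 8.0400)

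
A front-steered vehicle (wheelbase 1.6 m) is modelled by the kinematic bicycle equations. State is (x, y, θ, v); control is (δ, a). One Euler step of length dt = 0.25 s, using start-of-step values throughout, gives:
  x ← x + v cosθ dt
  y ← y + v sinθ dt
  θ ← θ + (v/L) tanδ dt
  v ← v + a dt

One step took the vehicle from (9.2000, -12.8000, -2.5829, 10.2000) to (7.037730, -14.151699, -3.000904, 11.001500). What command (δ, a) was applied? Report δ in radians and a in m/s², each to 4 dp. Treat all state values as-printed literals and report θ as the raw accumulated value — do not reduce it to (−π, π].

δ = -0.2565, a = 3.2060

a = (v'−v)/dt = (0.801500)/0.25 = 3.2060
Δθ = θ'−θ = -0.418004;  (v·dt/L) = 10.2000·0.25/1.6 = 1.593750
tan δ = Δθ·L/(v·dt) = -0.262277  →  δ = -0.2565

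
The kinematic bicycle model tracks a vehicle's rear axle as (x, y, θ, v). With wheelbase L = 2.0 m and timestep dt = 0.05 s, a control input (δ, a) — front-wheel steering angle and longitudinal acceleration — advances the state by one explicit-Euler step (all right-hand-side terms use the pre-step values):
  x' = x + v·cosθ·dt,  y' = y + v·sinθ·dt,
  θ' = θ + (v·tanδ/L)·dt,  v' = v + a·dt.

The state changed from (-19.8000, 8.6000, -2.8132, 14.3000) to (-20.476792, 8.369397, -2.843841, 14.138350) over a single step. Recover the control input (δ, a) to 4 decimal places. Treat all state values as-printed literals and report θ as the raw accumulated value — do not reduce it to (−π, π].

δ = -0.0855, a = -3.2330

a = (v'−v)/dt = (-0.161650)/0.05 = -3.2330
Δθ = θ'−θ = -0.030641;  (v·dt/L) = 14.3000·0.05/2.0 = 0.357500
tan δ = Δθ·L/(v·dt) = -0.085709  →  δ = -0.0855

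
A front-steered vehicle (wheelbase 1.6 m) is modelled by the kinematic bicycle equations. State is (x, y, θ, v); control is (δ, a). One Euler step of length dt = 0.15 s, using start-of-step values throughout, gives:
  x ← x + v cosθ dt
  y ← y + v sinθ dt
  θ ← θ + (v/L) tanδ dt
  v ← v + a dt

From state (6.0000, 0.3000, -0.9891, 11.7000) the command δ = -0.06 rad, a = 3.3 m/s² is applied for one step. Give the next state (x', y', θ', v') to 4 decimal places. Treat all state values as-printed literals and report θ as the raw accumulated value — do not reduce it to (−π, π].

x' = 6.0000 + 11.7000·cos(-0.9891)·0.15 = 6.9643
y' = 0.3000 + 11.7000·sin(-0.9891)·0.15 = -1.1664
θ' = -0.9891 + (11.7000/1.6)·tan(-0.06)·0.15 = -1.0550
v' = 11.7000 + 3.3000·0.15 = 12.1950

(6.9643, -1.1664, -1.0550, 12.1950)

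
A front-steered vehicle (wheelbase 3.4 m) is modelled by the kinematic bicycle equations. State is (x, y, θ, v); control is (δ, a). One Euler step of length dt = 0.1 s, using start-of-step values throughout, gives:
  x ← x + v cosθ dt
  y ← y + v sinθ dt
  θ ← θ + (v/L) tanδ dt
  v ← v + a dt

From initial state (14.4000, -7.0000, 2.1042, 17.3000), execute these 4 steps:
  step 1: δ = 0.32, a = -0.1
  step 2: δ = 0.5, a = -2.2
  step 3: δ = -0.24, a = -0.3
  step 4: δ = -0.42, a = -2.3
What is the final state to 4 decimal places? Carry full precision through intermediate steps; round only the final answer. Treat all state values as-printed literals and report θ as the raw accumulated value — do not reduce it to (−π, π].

(9.6983, -2.1234, 2.2040, 16.8100)

after step 1 (δ=0.32, a=-0.1): (13.520352, -5.510329, 2.272819, 17.290000)
after step 2 (δ=0.5, a=-2.2): (12.403827, -4.190172, 2.550630, 17.070000)
after step 3 (δ=-0.24, a=-0.3): (10.986327, -3.239099, 2.427767, 17.040000)
after step 4 (δ=-0.42, a=-2.3): (9.698336, -2.123439, 2.203956, 16.810000)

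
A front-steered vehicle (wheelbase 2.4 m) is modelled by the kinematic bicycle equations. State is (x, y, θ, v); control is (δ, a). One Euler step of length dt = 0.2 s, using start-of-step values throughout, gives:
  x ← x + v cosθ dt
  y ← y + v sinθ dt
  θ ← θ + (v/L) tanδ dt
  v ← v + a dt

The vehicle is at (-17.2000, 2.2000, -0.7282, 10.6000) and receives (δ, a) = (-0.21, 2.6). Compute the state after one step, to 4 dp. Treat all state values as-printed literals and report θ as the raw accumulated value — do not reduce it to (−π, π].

x' = -17.2000 + 10.6000·cos(-0.7282)·0.2 = -15.6177
y' = 2.2000 + 10.6000·sin(-0.7282)·0.2 = 0.7891
θ' = -0.7282 + (10.6000/2.4)·tan(-0.21)·0.2 = -0.9165
v' = 10.6000 + 2.6000·0.2 = 11.1200

(-15.6177, 0.7891, -0.9165, 11.1200)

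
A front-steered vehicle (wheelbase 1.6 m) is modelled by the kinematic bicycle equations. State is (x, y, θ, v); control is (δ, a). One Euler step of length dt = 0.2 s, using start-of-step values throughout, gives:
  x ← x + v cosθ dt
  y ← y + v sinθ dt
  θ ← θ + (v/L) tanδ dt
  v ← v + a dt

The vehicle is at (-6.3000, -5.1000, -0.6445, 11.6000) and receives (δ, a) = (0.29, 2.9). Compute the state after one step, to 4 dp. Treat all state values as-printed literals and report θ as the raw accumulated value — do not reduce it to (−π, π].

(-4.4454, -6.4939, -0.2118, 12.1800)

x' = -6.3000 + 11.6000·cos(-0.6445)·0.2 = -4.4454
y' = -5.1000 + 11.6000·sin(-0.6445)·0.2 = -6.4939
θ' = -0.6445 + (11.6000/1.6)·tan(0.29)·0.2 = -0.2118
v' = 11.6000 + 2.9000·0.2 = 12.1800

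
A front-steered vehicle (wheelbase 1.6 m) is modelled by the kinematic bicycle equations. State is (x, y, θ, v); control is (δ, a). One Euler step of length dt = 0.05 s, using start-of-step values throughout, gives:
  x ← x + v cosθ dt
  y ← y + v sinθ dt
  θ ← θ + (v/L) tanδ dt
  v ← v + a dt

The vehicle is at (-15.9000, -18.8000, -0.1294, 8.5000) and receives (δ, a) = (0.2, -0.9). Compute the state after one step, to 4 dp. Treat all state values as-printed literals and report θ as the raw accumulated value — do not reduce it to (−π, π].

x' = -15.9000 + 8.5000·cos(-0.1294)·0.05 = -15.4786
y' = -18.8000 + 8.5000·sin(-0.1294)·0.05 = -18.8548
θ' = -0.1294 + (8.5000/1.6)·tan(0.2)·0.05 = -0.0756
v' = 8.5000 − 0.9000·0.05 = 8.4550

(-15.4786, -18.8548, -0.0756, 8.4550)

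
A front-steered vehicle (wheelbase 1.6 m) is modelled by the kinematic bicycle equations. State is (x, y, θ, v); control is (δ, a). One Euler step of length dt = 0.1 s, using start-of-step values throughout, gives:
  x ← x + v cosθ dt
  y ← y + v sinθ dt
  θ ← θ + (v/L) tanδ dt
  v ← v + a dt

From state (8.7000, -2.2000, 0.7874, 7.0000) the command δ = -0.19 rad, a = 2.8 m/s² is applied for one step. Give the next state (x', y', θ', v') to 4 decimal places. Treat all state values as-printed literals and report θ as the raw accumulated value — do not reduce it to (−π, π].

x' = 8.7000 + 7.0000·cos(0.7874)·0.1 = 9.1940
y' = -2.2000 + 7.0000·sin(0.7874)·0.1 = -1.7040
θ' = 0.7874 + (7.0000/1.6)·tan(-0.19)·0.1 = 0.7033
v' = 7.0000 + 2.8000·0.1 = 7.2800

(9.1940, -1.7040, 0.7033, 7.2800)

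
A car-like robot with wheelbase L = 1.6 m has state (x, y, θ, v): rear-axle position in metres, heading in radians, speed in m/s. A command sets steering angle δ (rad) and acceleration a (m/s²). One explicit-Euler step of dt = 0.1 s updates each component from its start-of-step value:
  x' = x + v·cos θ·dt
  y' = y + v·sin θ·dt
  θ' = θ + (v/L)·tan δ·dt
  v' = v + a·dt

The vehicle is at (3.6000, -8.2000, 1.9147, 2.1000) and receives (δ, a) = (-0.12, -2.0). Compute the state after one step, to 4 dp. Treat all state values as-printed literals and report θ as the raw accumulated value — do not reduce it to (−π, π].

(3.5292, -8.0023, 1.8989, 1.9000)

x' = 3.6000 + 2.1000·cos(1.9147)·0.1 = 3.5292
y' = -8.2000 + 2.1000·sin(1.9147)·0.1 = -8.0023
θ' = 1.9147 + (2.1000/1.6)·tan(-0.12)·0.1 = 1.8989
v' = 2.1000 − 2.0000·0.1 = 1.9000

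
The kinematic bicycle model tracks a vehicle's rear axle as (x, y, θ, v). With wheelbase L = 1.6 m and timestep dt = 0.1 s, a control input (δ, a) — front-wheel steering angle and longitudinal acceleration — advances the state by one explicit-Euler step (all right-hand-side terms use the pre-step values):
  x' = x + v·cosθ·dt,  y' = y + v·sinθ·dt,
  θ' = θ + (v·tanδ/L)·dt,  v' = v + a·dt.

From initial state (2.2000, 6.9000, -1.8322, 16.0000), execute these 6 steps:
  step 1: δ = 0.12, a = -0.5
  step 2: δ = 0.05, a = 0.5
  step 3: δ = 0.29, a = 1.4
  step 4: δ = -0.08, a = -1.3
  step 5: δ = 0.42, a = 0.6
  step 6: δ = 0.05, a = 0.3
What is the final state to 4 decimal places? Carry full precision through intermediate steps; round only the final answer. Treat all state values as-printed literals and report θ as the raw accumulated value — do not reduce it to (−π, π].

(2.8238, -2.3358, -0.9471, 16.1000)

after step 1 (δ=0.12, a=-0.5): (1.786501, 5.354355, -1.711621, 15.950000)
after step 2 (δ=0.05, a=0.5): (1.562628, 3.775144, -1.661735, 16.000000)
after step 3 (δ=0.29, a=1.4): (1.417326, 2.181756, -1.363323, 16.140000)
after step 4 (δ=-0.08, a=-1.3): (1.749792, 0.602369, -1.444195, 16.010000)
after step 5 (δ=0.42, a=0.6): (1.951939, -0.985818, -0.997343, 16.070000)
after step 6 (δ=0.05, a=0.3): (2.823794, -2.335750, -0.947083, 16.100000)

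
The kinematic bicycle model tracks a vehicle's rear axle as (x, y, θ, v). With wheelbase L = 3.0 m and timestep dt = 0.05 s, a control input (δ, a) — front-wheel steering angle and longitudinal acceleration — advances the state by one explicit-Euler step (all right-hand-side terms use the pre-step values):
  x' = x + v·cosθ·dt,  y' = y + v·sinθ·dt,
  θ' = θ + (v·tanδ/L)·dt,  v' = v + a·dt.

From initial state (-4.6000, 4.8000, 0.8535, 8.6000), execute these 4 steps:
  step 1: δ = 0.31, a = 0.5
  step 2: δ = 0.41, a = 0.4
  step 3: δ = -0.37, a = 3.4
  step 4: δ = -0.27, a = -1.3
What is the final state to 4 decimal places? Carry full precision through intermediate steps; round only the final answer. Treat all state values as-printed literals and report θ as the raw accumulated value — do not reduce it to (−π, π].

(-3.5299, 6.1631, 0.8653, 8.7500)

after step 1 (δ=0.31, a=0.5): (-4.317340, 5.124042, 0.899414, 8.625000)
after step 2 (δ=0.41, a=0.4): (-4.049072, 5.461694, 0.961892, 8.645000)
after step 3 (δ=-0.37, a=3.4): (-3.801839, 5.816258, 0.906007, 8.815000)
after step 4 (δ=-0.27, a=-1.3): (-3.529943, 6.163149, 0.865347, 8.750000)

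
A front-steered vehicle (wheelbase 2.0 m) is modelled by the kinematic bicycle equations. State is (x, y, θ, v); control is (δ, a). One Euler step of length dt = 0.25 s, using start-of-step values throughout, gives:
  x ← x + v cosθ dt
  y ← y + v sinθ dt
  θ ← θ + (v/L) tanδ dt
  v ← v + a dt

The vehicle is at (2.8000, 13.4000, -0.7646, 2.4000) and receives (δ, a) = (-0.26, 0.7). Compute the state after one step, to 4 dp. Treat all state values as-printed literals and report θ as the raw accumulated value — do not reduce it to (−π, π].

x' = 2.8000 + 2.4000·cos(-0.7646)·0.25 = 3.2330
y' = 13.4000 + 2.4000·sin(-0.7646)·0.25 = 12.9847
θ' = -0.7646 + (2.4000/2.0)·tan(-0.26)·0.25 = -0.8444
v' = 2.4000 + 0.7000·0.25 = 2.5750

(3.2330, 12.9847, -0.8444, 2.5750)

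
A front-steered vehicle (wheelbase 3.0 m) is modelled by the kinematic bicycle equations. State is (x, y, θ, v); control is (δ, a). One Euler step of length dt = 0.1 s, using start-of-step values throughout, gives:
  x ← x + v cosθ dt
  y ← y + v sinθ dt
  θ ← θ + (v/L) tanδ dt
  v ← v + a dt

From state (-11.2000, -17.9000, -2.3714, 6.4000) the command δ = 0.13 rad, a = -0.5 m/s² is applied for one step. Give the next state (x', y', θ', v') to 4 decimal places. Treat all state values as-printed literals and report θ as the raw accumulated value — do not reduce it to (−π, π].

(-11.6594, -18.3456, -2.3435, 6.3500)

x' = -11.2000 + 6.4000·cos(-2.3714)·0.1 = -11.6594
y' = -17.9000 + 6.4000·sin(-2.3714)·0.1 = -18.3456
θ' = -2.3714 + (6.4000/3.0)·tan(0.13)·0.1 = -2.3435
v' = 6.4000 − 0.5000·0.1 = 6.3500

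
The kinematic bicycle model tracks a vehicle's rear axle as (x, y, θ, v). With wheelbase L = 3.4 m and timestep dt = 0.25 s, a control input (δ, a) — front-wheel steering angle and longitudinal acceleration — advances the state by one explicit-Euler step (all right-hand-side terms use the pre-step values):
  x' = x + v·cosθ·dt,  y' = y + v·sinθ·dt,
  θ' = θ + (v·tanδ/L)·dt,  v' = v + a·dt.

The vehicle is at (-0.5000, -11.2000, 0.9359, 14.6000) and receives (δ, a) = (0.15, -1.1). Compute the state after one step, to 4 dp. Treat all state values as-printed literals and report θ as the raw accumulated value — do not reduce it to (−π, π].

x' = -0.5000 + 14.6000·cos(0.9359)·0.25 = 1.6648
y' = -11.2000 + 14.6000·sin(0.9359)·0.25 = -8.2613
θ' = 0.9359 + (14.6000/3.4)·tan(0.15)·0.25 = 1.0981
v' = 14.6000 − 1.1000·0.25 = 14.3250

(1.6648, -8.2613, 1.0981, 14.3250)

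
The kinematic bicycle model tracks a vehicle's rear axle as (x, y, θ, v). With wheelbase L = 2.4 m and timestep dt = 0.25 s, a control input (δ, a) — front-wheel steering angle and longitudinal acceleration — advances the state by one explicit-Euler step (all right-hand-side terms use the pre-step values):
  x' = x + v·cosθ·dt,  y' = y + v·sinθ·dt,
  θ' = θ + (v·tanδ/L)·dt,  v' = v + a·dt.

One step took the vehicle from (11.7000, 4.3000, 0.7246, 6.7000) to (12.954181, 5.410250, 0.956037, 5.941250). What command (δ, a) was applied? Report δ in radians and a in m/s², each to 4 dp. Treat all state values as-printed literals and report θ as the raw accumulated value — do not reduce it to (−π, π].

δ = 0.3202, a = -3.0350

a = (v'−v)/dt = (-0.758750)/0.25 = -3.0350
Δθ = θ'−θ = 0.231437;  (v·dt/L) = 6.7000·0.25/2.4 = 0.697917
tan δ = Δθ·L/(v·dt) = 0.331611  →  δ = 0.3202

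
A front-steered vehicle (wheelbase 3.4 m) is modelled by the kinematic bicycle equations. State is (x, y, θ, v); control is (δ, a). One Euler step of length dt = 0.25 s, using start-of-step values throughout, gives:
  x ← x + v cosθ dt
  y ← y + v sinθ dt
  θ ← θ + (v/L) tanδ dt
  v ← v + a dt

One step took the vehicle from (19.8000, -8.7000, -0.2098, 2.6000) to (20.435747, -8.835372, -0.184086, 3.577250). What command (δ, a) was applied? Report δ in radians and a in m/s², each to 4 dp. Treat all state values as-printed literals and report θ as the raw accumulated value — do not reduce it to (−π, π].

a = (v'−v)/dt = (0.977250)/0.25 = 3.9090
Δθ = θ'−θ = 0.025714;  (v·dt/L) = 2.6000·0.25/3.4 = 0.191176
tan δ = Δθ·L/(v·dt) = 0.134504  →  δ = 0.1337

δ = 0.1337, a = 3.9090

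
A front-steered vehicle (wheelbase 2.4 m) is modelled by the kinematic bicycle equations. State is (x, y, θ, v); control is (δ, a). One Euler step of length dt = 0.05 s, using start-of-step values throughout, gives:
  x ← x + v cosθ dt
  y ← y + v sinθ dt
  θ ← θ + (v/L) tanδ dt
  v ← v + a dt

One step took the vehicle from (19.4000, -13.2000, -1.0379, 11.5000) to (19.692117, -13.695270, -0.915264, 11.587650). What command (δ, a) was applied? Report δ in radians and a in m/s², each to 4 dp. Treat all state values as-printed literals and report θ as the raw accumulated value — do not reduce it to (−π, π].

δ = 0.4731, a = 1.7530

a = (v'−v)/dt = (0.087650)/0.05 = 1.7530
Δθ = θ'−θ = 0.122636;  (v·dt/L) = 11.5000·0.05/2.4 = 0.239583
tan δ = Δθ·L/(v·dt) = 0.511872  →  δ = 0.4731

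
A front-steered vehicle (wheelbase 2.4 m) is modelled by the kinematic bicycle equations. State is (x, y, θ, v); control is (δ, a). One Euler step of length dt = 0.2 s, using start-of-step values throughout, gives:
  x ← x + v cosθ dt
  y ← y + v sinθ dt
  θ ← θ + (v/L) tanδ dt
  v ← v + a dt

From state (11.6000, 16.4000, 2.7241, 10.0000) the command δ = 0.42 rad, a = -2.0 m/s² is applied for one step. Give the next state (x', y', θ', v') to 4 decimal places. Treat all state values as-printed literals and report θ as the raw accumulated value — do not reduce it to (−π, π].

x' = 11.6000 + 10.0000·cos(2.7241)·0.2 = 9.7718
y' = 16.4000 + 10.0000·sin(2.7241)·0.2 = 17.2109
θ' = 2.7241 + (10.0000/2.4)·tan(0.42)·0.2 = 3.0962
v' = 10.0000 − 2.0000·0.2 = 9.6000

(9.7718, 17.2109, 3.0962, 9.6000)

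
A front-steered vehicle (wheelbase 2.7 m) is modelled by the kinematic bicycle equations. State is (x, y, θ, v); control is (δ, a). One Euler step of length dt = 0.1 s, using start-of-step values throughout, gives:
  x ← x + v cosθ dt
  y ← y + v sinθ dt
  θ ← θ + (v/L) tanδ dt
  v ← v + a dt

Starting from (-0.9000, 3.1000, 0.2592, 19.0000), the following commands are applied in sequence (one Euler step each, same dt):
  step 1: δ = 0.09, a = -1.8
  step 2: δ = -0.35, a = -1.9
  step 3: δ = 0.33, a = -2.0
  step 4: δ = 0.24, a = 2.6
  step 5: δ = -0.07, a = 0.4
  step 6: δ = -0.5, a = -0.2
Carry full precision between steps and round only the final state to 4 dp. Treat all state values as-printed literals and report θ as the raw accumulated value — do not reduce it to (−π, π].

after step 1 (δ=0.09, a=-1.8): (0.936531, 3.586984, 0.322705, 18.820000)
after step 2 (δ=-0.35, a=-1.9): (2.721384, 4.183828, 0.068267, 18.630000)
after step 3 (δ=0.33, a=-2.0): (4.580045, 4.310910, 0.304609, 18.430000)
after step 4 (δ=0.24, a=2.6): (6.338201, 4.863662, 0.471650, 18.690000)
after step 5 (δ=-0.07, a=0.4): (8.003143, 5.712856, 0.423116, 18.730000)
after step 6 (δ=-0.5, a=-0.2): (9.710971, 6.481916, 0.044144, 18.710000)

(9.7110, 6.4819, 0.0441, 18.7100)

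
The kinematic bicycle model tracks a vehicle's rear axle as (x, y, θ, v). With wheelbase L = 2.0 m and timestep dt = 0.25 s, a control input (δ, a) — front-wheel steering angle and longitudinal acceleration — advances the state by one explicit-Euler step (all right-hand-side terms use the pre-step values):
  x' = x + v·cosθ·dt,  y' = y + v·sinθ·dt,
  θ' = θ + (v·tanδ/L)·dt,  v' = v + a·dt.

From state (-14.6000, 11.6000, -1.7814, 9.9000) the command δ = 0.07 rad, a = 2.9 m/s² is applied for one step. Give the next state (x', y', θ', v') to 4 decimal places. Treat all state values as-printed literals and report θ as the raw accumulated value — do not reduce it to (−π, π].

x' = -14.6000 + 9.9000·cos(-1.7814)·0.25 = -15.1174
y' = 11.6000 + 9.9000·sin(-1.7814)·0.25 = 9.1797
θ' = -1.7814 + (9.9000/2.0)·tan(0.07)·0.25 = -1.6946
v' = 9.9000 + 2.9000·0.25 = 10.6250

(-15.1174, 9.1797, -1.6946, 10.6250)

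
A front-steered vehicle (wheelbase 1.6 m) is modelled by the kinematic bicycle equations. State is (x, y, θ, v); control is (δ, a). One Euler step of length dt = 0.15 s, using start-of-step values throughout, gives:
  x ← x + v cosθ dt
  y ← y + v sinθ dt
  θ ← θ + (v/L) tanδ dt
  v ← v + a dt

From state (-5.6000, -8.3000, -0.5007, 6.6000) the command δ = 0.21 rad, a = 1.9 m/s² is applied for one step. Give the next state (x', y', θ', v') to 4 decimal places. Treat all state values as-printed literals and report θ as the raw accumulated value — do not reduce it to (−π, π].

(-4.7315, -8.7752, -0.3688, 6.8850)

x' = -5.6000 + 6.6000·cos(-0.5007)·0.15 = -4.7315
y' = -8.3000 + 6.6000·sin(-0.5007)·0.15 = -8.7752
θ' = -0.5007 + (6.6000/1.6)·tan(0.21)·0.15 = -0.3688
v' = 6.6000 + 1.9000·0.15 = 6.8850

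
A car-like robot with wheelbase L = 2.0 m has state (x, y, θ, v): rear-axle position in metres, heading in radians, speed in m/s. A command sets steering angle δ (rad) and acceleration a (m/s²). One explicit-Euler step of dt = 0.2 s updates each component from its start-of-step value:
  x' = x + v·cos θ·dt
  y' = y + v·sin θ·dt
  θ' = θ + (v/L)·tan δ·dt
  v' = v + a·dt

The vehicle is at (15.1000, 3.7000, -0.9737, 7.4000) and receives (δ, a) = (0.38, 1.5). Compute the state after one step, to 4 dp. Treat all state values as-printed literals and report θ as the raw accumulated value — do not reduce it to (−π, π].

(15.9321, 2.4761, -0.6781, 7.7000)

x' = 15.1000 + 7.4000·cos(-0.9737)·0.2 = 15.9321
y' = 3.7000 + 7.4000·sin(-0.9737)·0.2 = 2.4761
θ' = -0.9737 + (7.4000/2.0)·tan(0.38)·0.2 = -0.6781
v' = 7.4000 + 1.5000·0.2 = 7.7000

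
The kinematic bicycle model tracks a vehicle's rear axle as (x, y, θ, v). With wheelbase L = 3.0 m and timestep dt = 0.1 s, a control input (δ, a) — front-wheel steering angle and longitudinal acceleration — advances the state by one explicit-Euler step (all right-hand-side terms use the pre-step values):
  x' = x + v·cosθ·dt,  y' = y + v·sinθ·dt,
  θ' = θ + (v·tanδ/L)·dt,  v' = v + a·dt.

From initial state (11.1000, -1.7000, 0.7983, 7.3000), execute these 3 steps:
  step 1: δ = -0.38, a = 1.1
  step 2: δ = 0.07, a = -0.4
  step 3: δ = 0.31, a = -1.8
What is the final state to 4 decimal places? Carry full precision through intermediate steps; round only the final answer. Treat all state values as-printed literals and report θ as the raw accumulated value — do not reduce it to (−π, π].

(12.7305, -0.2141, 0.7971, 7.1900)

after step 1 (δ=-0.38, a=1.1): (11.609485, -1.177195, 0.701110, 7.410000)
after step 2 (δ=0.07, a=-0.4): (12.175703, -0.699202, 0.718428, 7.370000)
after step 3 (δ=0.31, a=-1.8): (12.730548, -0.214107, 0.797122, 7.190000)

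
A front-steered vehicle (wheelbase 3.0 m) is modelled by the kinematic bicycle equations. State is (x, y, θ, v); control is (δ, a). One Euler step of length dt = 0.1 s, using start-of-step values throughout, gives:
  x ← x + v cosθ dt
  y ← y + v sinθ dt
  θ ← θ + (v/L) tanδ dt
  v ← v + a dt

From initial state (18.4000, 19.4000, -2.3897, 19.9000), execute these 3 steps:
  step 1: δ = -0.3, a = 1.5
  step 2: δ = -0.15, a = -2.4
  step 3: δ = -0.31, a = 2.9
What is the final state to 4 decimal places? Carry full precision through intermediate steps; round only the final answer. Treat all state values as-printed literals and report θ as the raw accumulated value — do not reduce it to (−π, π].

(13.4463, 16.1445, -2.9074, 20.1000)

after step 1 (δ=-0.3, a=1.5): (16.946509, 18.040785, -2.594893, 20.050000)
after step 2 (δ=-0.15, a=-2.4): (15.233748, 16.998445, -2.695902, 19.810000)
after step 3 (δ=-0.31, a=2.9): (13.446266, 16.144472, -2.907425, 20.100000)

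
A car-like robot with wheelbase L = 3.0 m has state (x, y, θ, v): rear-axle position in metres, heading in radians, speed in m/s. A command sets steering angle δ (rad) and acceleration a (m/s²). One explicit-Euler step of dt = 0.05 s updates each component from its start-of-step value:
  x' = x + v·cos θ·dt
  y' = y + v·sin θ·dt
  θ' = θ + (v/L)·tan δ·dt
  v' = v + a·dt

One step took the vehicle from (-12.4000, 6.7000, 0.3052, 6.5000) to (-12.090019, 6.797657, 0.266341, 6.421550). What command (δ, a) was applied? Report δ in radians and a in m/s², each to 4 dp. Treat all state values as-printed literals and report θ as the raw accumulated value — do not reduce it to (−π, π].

δ = -0.3444, a = -1.5690

a = (v'−v)/dt = (-0.078450)/0.05 = -1.5690
Δθ = θ'−θ = -0.038859;  (v·dt/L) = 6.5000·0.05/3.0 = 0.108333
tan δ = Δθ·L/(v·dt) = -0.358698  →  δ = -0.3444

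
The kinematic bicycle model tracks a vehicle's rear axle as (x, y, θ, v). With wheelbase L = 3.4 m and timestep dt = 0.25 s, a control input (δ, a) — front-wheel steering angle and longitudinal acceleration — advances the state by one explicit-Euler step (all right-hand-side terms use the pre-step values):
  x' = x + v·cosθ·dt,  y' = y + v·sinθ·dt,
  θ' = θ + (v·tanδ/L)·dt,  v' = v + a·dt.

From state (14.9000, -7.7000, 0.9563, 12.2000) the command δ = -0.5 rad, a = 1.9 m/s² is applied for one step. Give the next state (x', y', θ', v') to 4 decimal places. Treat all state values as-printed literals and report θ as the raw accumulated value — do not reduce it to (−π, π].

(16.6585, -5.2080, 0.4662, 12.6750)

x' = 14.9000 + 12.2000·cos(0.9563)·0.25 = 16.6585
y' = -7.7000 + 12.2000·sin(0.9563)·0.25 = -5.2080
θ' = 0.9563 + (12.2000/3.4)·tan(-0.5)·0.25 = 0.4662
v' = 12.2000 + 1.9000·0.25 = 12.6750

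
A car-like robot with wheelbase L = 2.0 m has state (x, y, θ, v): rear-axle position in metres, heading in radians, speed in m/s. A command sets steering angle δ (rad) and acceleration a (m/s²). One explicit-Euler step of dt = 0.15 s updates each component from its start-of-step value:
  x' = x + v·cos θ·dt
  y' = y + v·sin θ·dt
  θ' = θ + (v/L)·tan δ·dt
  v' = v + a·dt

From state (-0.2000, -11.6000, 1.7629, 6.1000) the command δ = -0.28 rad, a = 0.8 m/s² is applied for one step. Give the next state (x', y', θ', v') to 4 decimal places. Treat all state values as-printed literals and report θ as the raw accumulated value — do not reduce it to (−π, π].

(-0.3747, -10.7018, 1.6313, 6.2200)

x' = -0.2000 + 6.1000·cos(1.7629)·0.15 = -0.3747
y' = -11.6000 + 6.1000·sin(1.7629)·0.15 = -10.7018
θ' = 1.7629 + (6.1000/2.0)·tan(-0.28)·0.15 = 1.6313
v' = 6.1000 + 0.8000·0.15 = 6.2200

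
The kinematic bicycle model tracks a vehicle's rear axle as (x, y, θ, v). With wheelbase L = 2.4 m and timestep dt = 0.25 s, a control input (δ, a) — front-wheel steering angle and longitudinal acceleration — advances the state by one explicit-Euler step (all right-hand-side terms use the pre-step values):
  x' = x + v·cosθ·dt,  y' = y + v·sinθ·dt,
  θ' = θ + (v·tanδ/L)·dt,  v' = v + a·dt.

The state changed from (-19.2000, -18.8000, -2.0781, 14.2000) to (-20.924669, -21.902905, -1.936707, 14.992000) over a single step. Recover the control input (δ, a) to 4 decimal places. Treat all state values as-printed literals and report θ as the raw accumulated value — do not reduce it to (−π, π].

δ = 0.0953, a = 3.1680

a = (v'−v)/dt = (0.792000)/0.25 = 3.1680
Δθ = θ'−θ = 0.141393;  (v·dt/L) = 14.2000·0.25/2.4 = 1.479167
tan δ = Δθ·L/(v·dt) = 0.095590  →  δ = 0.0953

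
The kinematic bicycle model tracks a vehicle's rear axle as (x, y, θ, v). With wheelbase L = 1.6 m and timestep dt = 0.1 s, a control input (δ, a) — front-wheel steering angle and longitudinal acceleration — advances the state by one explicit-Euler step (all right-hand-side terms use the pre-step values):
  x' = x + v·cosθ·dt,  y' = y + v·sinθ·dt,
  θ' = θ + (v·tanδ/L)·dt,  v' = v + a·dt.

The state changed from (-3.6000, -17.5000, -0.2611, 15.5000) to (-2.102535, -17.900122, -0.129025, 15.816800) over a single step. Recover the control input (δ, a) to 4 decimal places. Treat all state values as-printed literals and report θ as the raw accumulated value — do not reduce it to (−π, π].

a = (v'−v)/dt = (0.316800)/0.1 = 3.1680
Δθ = θ'−θ = 0.132075;  (v·dt/L) = 15.5000·0.1/1.6 = 0.968750
tan δ = Δθ·L/(v·dt) = 0.136335  →  δ = 0.1355

δ = 0.1355, a = 3.1680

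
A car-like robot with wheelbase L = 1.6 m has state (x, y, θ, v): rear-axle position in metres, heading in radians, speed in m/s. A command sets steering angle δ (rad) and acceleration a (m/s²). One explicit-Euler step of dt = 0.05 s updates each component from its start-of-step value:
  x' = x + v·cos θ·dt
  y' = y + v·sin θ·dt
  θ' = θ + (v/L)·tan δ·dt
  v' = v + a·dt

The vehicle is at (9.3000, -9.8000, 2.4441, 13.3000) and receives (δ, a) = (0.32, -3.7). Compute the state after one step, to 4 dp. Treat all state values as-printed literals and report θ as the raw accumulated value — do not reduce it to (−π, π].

(8.7903, -9.3729, 2.5818, 13.1150)

x' = 9.3000 + 13.3000·cos(2.4441)·0.05 = 8.7903
y' = -9.8000 + 13.3000·sin(2.4441)·0.05 = -9.3729
θ' = 2.4441 + (13.3000/1.6)·tan(0.32)·0.05 = 2.5818
v' = 13.3000 − 3.7000·0.05 = 13.1150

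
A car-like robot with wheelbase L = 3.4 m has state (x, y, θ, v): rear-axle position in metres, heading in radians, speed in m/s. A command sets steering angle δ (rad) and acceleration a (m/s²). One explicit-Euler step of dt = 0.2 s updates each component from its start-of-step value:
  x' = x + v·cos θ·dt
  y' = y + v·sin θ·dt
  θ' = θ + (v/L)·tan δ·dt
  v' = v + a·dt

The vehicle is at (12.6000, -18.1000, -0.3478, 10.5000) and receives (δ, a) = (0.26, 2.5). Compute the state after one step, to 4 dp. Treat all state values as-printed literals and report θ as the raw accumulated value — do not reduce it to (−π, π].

x' = 12.6000 + 10.5000·cos(-0.3478)·0.2 = 14.5743
y' = -18.1000 + 10.5000·sin(-0.3478)·0.2 = -18.8157
θ' = -0.3478 + (10.5000/3.4)·tan(0.26)·0.2 = -0.1835
v' = 10.5000 + 2.5000·0.2 = 11.0000

(14.5743, -18.8157, -0.1835, 11.0000)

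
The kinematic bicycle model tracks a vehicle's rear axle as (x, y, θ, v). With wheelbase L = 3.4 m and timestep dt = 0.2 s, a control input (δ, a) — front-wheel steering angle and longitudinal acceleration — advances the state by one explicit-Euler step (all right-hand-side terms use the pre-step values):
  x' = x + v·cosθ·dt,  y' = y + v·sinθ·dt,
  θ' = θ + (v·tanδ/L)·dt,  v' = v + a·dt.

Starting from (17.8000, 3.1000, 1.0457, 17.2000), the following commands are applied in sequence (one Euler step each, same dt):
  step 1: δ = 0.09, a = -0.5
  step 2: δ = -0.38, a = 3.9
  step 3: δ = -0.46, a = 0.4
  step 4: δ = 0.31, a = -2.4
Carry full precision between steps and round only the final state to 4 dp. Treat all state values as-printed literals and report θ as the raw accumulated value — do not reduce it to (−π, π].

(27.1241, 12.3418, 0.5526, 17.4800)

after step 1 (δ=0.09, a=-0.5): (19.524459, 6.076548, 1.137005, 17.100000)
after step 2 (δ=-0.38, a=3.9): (20.961932, 9.179784, 0.735243, 17.880000)
after step 3 (δ=-0.46, a=0.4): (23.614135, 11.578449, 0.214148, 17.960000)
after step 4 (δ=0.31, a=-2.4): (27.124086, 12.341802, 0.552564, 17.480000)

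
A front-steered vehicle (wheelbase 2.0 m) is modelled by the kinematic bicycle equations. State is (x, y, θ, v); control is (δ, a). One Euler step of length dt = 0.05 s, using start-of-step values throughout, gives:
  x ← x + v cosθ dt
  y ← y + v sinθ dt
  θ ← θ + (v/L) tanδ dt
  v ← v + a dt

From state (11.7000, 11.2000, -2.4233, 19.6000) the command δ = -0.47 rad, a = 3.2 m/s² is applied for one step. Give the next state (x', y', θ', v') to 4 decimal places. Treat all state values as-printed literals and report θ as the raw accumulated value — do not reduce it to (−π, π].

(10.9621, 10.5551, -2.6722, 19.7600)

x' = 11.7000 + 19.6000·cos(-2.4233)·0.05 = 10.9621
y' = 11.2000 + 19.6000·sin(-2.4233)·0.05 = 10.5551
θ' = -2.4233 + (19.6000/2.0)·tan(-0.47)·0.05 = -2.6722
v' = 19.6000 + 3.2000·0.05 = 19.7600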